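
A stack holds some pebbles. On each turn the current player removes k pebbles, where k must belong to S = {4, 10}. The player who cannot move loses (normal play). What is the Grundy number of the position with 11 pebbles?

G(0) = 0
G(1) = mex{} = 0
G(2) = mex{} = 0
G(3) = mex{} = 0
G(4) = mex{0} = 1
G(5) = mex{0} = 1
G(6) = mex{0} = 1
G(7) = mex{0} = 1
G(8) = mex{1} = 0
G(9) = mex{1} = 0
G(10) = mex{1,0} = 2
G(11) = mex{1,0} = 2

2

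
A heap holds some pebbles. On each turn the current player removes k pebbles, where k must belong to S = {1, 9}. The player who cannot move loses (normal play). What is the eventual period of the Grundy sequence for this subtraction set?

2

n :  0  1  2  3  4  5  6  7  8  9 10 11 12 13 14
G :  0  1  0  1  0  1  0  1  0  1  0  1  0  1  0
G(n+2) = G(n) holds for n = 0,…,8 (a full window of length max(S) = 9), so the sequence is purely periodic with period 2.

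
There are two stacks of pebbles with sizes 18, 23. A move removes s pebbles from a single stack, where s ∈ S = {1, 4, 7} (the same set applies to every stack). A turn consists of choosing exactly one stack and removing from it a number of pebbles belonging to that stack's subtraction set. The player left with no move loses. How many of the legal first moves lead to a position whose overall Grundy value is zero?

All stacks use S = {1, 4, 7}:
G(0) = 0
G(1) = mex{0} = 1
G(2) = mex{1} = 0
G(3) = mex{0} = 1
G(4) = mex{1,0} = 2
G(5) = mex{2,1} = 0
G(6) = mex{0,0} = 1
G(7) = mex{1,1,0} = 2
G(8) = mex{2,2,1} = 0
G(9) = mex{0,0,0} = 1
G(10) = mex{1,1,1} = 0
G(11) = mex{0,2,2} = 1
G(12) = mex{1,0,0} = 2
G(13) = mex{2,1,1} = 0
G(14) = mex{0,0,2} = 1
G(15) = mex{1,1,0} = 2
G(16) = mex{2,2,1} = 0
G(17) = mex{0,0,0} = 1
G(18) = mex{1,1,1} = 0
G(19) = mex{0,2,2} = 1
G(20) = mex{1,0,0} = 2
G(21) = mex{2,1,1} = 0
G(22) = mex{0,0,2} = 1
G(23) = mex{1,1,0} = 2
Stack A: G(18) = 0.
Stack B: G(23) = 2.
Combined Grundy value = 0 ⊕ 2 = 2.
A winning move leaves total XOR = 0, i.e. changes one component's Grundy value g to g ⊕ X where X is the current total.
Stack A: need g' = 0⊕2 = 2. Options: 18−1→G=1, 18−4→G=1, 18−7→G=1. Hits: 0.
Stack B: need g' = 2⊕2 = 0. Options: 23−1→G=1, 23−4→G=1, 23−7→G=0. Hits: 1.

1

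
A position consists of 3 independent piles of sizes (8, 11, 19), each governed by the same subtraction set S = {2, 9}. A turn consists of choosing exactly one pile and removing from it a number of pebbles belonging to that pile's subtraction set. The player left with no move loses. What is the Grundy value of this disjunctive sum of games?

All piles use S = {2, 9}:
n :  0  1  2  3  4  5  6  7  8  9 10 11 12 13 14 15 16 17 18 19
G :  0  0  1  1  0  0  1  1  0  2  1  0  0  1  1  0  0  1  1  0
Pile A: G(8) = 0.
Pile B: G(11) = 0.
Pile C: G(19) = 0.
Combined Grundy value = 0 ⊕ 0 ⊕ 0 = 0.

0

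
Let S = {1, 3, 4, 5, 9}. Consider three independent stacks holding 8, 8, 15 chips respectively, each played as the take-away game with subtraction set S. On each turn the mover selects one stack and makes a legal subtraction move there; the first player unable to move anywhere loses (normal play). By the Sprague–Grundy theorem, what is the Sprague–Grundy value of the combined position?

3

All stacks use S = {1, 3, 4, 5, 9}:
n :  0  1  2  3  4  5  6  7  8  9 10 11 12 13 14 15
G :  0  1  0  1  2  3  2  3  0  1  0  1  2  3  2  3
Stack A: G(8) = 0.
Stack B: G(8) = 0.
Stack C: G(15) = 3.
Combined Grundy value = 0 ⊕ 0 ⊕ 3 = 3.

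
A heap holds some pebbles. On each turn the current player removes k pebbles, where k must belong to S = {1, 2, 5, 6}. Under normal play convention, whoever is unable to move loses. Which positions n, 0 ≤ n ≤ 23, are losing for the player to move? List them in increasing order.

0, 3, 7, 10, 14, 17, 21

n :  0  1  2  3  4  5  6  7  8  9 10 11 12 13 14 15 16 17 18 19 20 21 22 23
G :  0  1  2  0  1  2  3  0  1  2  0  1  2  3  0  1  2  0  1  2  3  0  1  2
P-positions are exactly the n with G(n) = 0.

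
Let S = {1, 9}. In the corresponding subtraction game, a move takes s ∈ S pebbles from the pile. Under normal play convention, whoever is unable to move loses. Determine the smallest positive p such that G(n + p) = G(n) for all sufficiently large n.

G(0) = 0
G(1) = mex{0} = 1
G(2) = mex{1} = 0
G(3) = mex{0} = 1
G(4) = mex{1} = 0
G(5) = mex{0} = 1
G(6) = mex{1} = 0
G(7) = mex{0} = 1
G(8) = mex{1} = 0
G(9) = mex{0,0} = 1
G(10) = mex{1,1} = 0
G(11) = mex{0,0} = 1
G(12) = mex{1,1} = 0
G(13) = mex{0,0} = 1
G(14) = mex{1,1} = 0
G(n+2) = G(n) holds for n = 0,…,8 (a full window of length max(S) = 9), so the sequence is purely periodic with period 2.

2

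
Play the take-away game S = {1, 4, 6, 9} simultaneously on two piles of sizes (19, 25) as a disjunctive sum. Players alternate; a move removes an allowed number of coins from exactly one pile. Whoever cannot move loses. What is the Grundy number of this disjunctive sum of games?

2

All piles use S = {1, 4, 6, 9}:
G(0) = 0
G(1) = mex{0} = 1
G(2) = mex{1} = 0
G(3) = mex{0} = 1
G(4) = mex{1,0} = 2
G(5) = mex{2,1} = 0
G(6) = mex{0,0,0} = 1
G(7) = mex{1,1,1} = 0
G(8) = mex{0,2,0} = 1
G(9) = mex{1,0,1,0} = 2
G(10) = mex{2,1,2,1} = 0
G(11) = mex{0,0,0,0} = 1
G(12) = mex{1,1,1,1} = 0
G(13) = mex{0,2,0,2} = 1
G(14) = mex{1,0,1,0} = 2
G(15) = mex{2,1,2,1} = 0
G(16) = mex{0,0,0,0} = 1
G(17) = mex{1,1,1,1} = 0
G(18) = mex{0,2,0,2} = 1
G(19) = mex{1,0,1,0} = 2
G(20) = mex{2,1,2,1} = 0
G(21) = mex{0,0,0,0} = 1
G(22) = mex{1,1,1,1} = 0
G(23) = mex{0,2,0,2} = 1
G(24) = mex{1,0,1,0} = 2
G(25) = mex{2,1,2,1} = 0
Pile A: G(19) = 2.
Pile B: G(25) = 0.
Combined Grundy value = 2 ⊕ 0 = 2.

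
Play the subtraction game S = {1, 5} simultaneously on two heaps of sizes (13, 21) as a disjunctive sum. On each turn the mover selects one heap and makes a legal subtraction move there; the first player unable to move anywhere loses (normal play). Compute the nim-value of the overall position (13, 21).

All heaps use S = {1, 5}:
G(0) = 0
G(1) = mex{0} = 1
G(2) = mex{1} = 0
G(3) = mex{0} = 1
G(4) = mex{1} = 0
G(5) = mex{0,0} = 1
G(6) = mex{1,1} = 0
G(7) = mex{0,0} = 1
G(8) = mex{1,1} = 0
G(9) = mex{0,0} = 1
G(10) = mex{1,1} = 0
G(11) = mex{0,0} = 1
G(12) = mex{1,1} = 0
G(13) = mex{0,0} = 1
G(14) = mex{1,1} = 0
G(15) = mex{0,0} = 1
G(16) = mex{1,1} = 0
G(17) = mex{0,0} = 1
G(18) = mex{1,1} = 0
G(19) = mex{0,0} = 1
G(20) = mex{1,1} = 0
G(21) = mex{0,0} = 1
Heap A: G(13) = 1.
Heap B: G(21) = 1.
Combined Grundy value = 1 ⊕ 1 = 0.

0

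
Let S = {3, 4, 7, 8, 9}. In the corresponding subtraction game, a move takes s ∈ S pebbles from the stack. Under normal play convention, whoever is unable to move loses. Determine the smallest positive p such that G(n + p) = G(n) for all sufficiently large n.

G(0) = 0
G(1) = mex{} = 0
G(2) = mex{} = 0
G(3) = mex{0} = 1
G(4) = mex{0,0} = 1
G(5) = mex{0,0} = 1
G(6) = mex{1,0} = 2
G(7) = mex{1,1,0} = 2
G(8) = mex{1,1,0,0} = 2
G(9) = mex{2,1,0,0,0} = 3
G(10) = mex{2,2,1,0,0} = 3
G(11) = mex{2,2,1,1,0} = 3
G(12) = mex{3,2,1,1,1} = 0
G(13) = mex{3,3,2,1,1} = 0
G(14) = mex{3,3,2,2,1} = 0
G(15) = mex{0,3,2,2,2} = 1
G(16) = mex{0,0,3,2,2} = 1
G(17) = mex{0,0,3,3,2} = 1
G(18) = mex{1,0,3,3,3} = 2
G(19) = mex{1,1,0,3,3} = 2
G(20) = mex{1,1,0,0,3} = 2
G(21) = mex{2,1,0,0,0} = 3
G(22) = mex{2,2,1,0,0} = 3
G(23) = mex{2,2,1,1,0} = 3
G(24) = mex{3,2,1,1,1} = 0
G(25) = mex{3,3,2,1,1} = 0
G(n+12) = G(n) holds for n = 0,…,8 (a full window of length max(S) = 9), so the sequence is purely periodic with period 12.

12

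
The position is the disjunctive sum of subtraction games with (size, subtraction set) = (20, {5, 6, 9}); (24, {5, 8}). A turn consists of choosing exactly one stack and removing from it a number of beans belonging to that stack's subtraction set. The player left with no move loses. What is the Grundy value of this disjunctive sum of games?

Stack A, S = {5, 6, 9}:
G(0) = 0
G(1) = mex{} = 0
G(2) = mex{} = 0
G(3) = mex{} = 0
G(4) = mex{} = 0
G(5) = mex{0} = 1
G(6) = mex{0,0} = 1
G(7) = mex{0,0} = 1
G(8) = mex{0,0} = 1
G(9) = mex{0,0,0} = 1
G(10) = mex{1,0,0} = 2
G(11) = mex{1,1,0} = 2
G(12) = mex{1,1,0} = 2
G(13) = mex{1,1,0} = 2
G(14) = mex{1,1,1} = 0
G(15) = mex{2,1,1} = 0
G(16) = mex{2,2,1} = 0
G(17) = mex{2,2,1} = 0
G(18) = mex{2,2,1} = 0
G(19) = mex{0,2,2} = 1
G(20) = mex{0,0,2} = 1
G_A(20) = 1.
Stack B, S = {5, 8}:
n :  0  1  2  3  4  5  6  7  8  9 10 11 12 13 14 15 16 17 18 19 20 21 22 23 24
G :  0  0  0  0  0  1  1  1  1  1  2  2  2  0  0  0  0  0  1  1  1  1  1  2  2
G_B(24) = 2.
Combined Grundy value = 1 ⊕ 2 = 3.

3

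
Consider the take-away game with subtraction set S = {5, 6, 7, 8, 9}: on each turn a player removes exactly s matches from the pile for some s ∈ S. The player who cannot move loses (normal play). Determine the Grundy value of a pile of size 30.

G(0) = 0
G(1) = mex{} = 0
G(2) = mex{} = 0
G(3) = mex{} = 0
G(4) = mex{} = 0
G(5) = mex{0} = 1
G(6) = mex{0,0} = 1
G(7) = mex{0,0,0} = 1
G(8) = mex{0,0,0,0} = 1
G(9) = mex{0,0,0,0,0} = 1
G(10) = mex{1,0,0,0,0} = 2
G(11) = mex{1,1,0,0,0} = 2
G(12) = mex{1,1,1,0,0} = 2
G(13) = mex{1,1,1,1,0} = 2
G(14) = mex{1,1,1,1,1} = 0
G(15) = mex{2,1,1,1,1} = 0
G(16) = mex{2,2,1,1,1} = 0
G(17) = mex{2,2,2,1,1} = 0
G(18) = mex{2,2,2,2,1} = 0
G(19) = mex{0,2,2,2,2} = 1
G(20) = mex{0,0,2,2,2} = 1
G(21) = mex{0,0,0,2,2} = 1
G(22) = mex{0,0,0,0,2} = 1
G(23) = mex{0,0,0,0,0} = 1
G(24) = mex{1,0,0,0,0} = 2
G(25) = mex{1,1,0,0,0} = 2
G(26) = mex{1,1,1,0,0} = 2
G(27) = mex{1,1,1,1,0} = 2
G(28) = mex{1,1,1,1,1} = 0
G(29) = mex{2,1,1,1,1} = 0
G(30) = mex{2,2,1,1,1} = 0

0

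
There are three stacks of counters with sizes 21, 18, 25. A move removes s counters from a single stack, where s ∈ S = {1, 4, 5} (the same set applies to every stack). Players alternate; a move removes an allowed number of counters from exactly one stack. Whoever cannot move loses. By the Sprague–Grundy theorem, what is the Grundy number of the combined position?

All stacks use S = {1, 4, 5}:
G(0) = 0
G(1) = mex{0} = 1
G(2) = mex{1} = 0
G(3) = mex{0} = 1
G(4) = mex{1,0} = 2
G(5) = mex{2,1,0} = 3
G(6) = mex{3,0,1} = 2
G(7) = mex{2,1,0} = 3
G(8) = mex{3,2,1} = 0
G(9) = mex{0,3,2} = 1
G(10) = mex{1,2,3} = 0
G(11) = mex{0,3,2} = 1
G(12) = mex{1,0,3} = 2
G(13) = mex{2,1,0} = 3
G(14) = mex{3,0,1} = 2
G(15) = mex{2,1,0} = 3
G(16) = mex{3,2,1} = 0
G(17) = mex{0,3,2} = 1
G(18) = mex{1,2,3} = 0
G(19) = mex{0,3,2} = 1
G(20) = mex{1,0,3} = 2
G(21) = mex{2,1,0} = 3
G(22) = mex{3,0,1} = 2
G(23) = mex{2,1,0} = 3
G(24) = mex{3,2,1} = 0
G(25) = mex{0,3,2} = 1
Stack A: G(21) = 3.
Stack B: G(18) = 0.
Stack C: G(25) = 1.
Combined Grundy value = 3 ⊕ 0 ⊕ 1 = 2.

2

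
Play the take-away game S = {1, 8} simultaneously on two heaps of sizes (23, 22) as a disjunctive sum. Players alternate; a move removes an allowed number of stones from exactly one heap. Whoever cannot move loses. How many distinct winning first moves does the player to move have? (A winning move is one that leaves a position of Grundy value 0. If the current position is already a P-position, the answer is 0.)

All heaps use S = {1, 8}:
G(0) = 0
G(1) = mex{0} = 1
G(2) = mex{1} = 0
G(3) = mex{0} = 1
G(4) = mex{1} = 0
G(5) = mex{0} = 1
G(6) = mex{1} = 0
G(7) = mex{0} = 1
G(8) = mex{1,0} = 2
G(9) = mex{2,1} = 0
G(10) = mex{0,0} = 1
G(11) = mex{1,1} = 0
G(12) = mex{0,0} = 1
G(13) = mex{1,1} = 0
G(14) = mex{0,0} = 1
G(15) = mex{1,1} = 0
G(16) = mex{0,2} = 1
G(17) = mex{1,0} = 2
G(18) = mex{2,1} = 0
G(19) = mex{0,0} = 1
G(20) = mex{1,1} = 0
G(21) = mex{0,0} = 1
G(22) = mex{1,1} = 0
G(23) = mex{0,0} = 1
Heap A: G(23) = 1.
Heap B: G(22) = 0.
Combined Grundy value = 1 ⊕ 0 = 1.
A winning move leaves total XOR = 0, i.e. changes one component's Grundy value g to g ⊕ X where X is the current total.
Heap A: need g' = 1⊕1 = 0. Options: 23−1→G=0, 23−8→G=0. Hits: 2.
Heap B: need g' = 0⊕1 = 1. Options: 22−1→G=1, 22−8→G=1. Hits: 2.

4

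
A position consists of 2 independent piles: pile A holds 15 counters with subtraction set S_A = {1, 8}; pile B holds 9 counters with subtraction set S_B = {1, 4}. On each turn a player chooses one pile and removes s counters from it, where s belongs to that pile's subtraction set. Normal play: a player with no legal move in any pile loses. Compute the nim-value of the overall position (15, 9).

Pile A, S = {1, 8}:
G(0) = 0
G(1) = mex{0} = 1
G(2) = mex{1} = 0
G(3) = mex{0} = 1
G(4) = mex{1} = 0
G(5) = mex{0} = 1
G(6) = mex{1} = 0
G(7) = mex{0} = 1
G(8) = mex{1,0} = 2
G(9) = mex{2,1} = 0
G(10) = mex{0,0} = 1
G(11) = mex{1,1} = 0
G(12) = mex{0,0} = 1
G(13) = mex{1,1} = 0
G(14) = mex{0,0} = 1
G(15) = mex{1,1} = 0
G_A(15) = 0.
Pile B, S = {1, 4}:
G(0) = 0
G(1) = mex{0} = 1
G(2) = mex{1} = 0
G(3) = mex{0} = 1
G(4) = mex{1,0} = 2
G(5) = mex{2,1} = 0
G(6) = mex{0,0} = 1
G(7) = mex{1,1} = 0
G(8) = mex{0,2} = 1
G(9) = mex{1,0} = 2
G_B(9) = 2.
Combined Grundy value = 0 ⊕ 2 = 2.

2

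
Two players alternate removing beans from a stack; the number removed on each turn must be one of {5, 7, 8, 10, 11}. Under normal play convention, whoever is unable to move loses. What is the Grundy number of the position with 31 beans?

3

n :  0  1  2  3  4  5  6  7  8  9 10 11 12 13 14 15 16 17 18 19 20 21 22 23 24 25 26 27 28 29 30 31
G :  0  0  0  0  0  1  1  1  1  1  2  2  2  2  2  3  0  0  0  0  0  1  1  1  1  1  2  2  2  2  2  3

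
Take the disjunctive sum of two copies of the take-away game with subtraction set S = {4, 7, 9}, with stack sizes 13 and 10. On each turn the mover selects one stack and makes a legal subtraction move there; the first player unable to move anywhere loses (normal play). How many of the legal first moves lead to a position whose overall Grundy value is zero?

3

All stacks use S = {4, 7, 9}:
n :  0  1  2  3  4  5  6  7  8  9 10 11 12 13
G :  0  0  0  0  1  1  1  1  2  2  2  2  3  0
Stack A: G(13) = 0.
Stack B: G(10) = 2.
Combined Grundy value = 0 ⊕ 2 = 2.
A winning move leaves total XOR = 0, i.e. changes one component's Grundy value g to g ⊕ X where X is the current total.
Stack A: need g' = 0⊕2 = 2. Options: 13−4→G=2, 13−7→G=1, 13−9→G=1. Hits: 1.
Stack B: need g' = 2⊕2 = 0. Options: 10−4→G=1, 10−7→G=0, 10−9→G=0. Hits: 2.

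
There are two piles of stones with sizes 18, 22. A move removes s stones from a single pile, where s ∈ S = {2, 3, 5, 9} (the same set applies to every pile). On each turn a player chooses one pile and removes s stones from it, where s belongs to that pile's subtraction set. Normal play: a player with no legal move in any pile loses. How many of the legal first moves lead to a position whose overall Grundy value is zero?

2

All piles use S = {2, 3, 5, 9}:
G(0) = 0
G(1) = mex{} = 0
G(2) = mex{0} = 1
G(3) = mex{0,0} = 1
G(4) = mex{1,0} = 2
G(5) = mex{1,1,0} = 2
G(6) = mex{2,1,0} = 3
G(7) = mex{2,2,1} = 0
G(8) = mex{3,2,1} = 0
G(9) = mex{0,3,2,0} = 1
G(10) = mex{0,0,2,0} = 1
G(11) = mex{1,0,3,1} = 2
G(12) = mex{1,1,0,1} = 2
G(13) = mex{2,1,0,2} = 3
G(14) = mex{2,2,1,2} = 0
G(15) = mex{3,2,1,3} = 0
G(16) = mex{0,3,2,0} = 1
G(17) = mex{0,0,2,0} = 1
G(18) = mex{1,0,3,1} = 2
G(19) = mex{1,1,0,1} = 2
G(20) = mex{2,1,0,2} = 3
G(21) = mex{2,2,1,2} = 0
G(22) = mex{3,2,1,3} = 0
Pile A: G(18) = 2.
Pile B: G(22) = 0.
Combined Grundy value = 2 ⊕ 0 = 2.
A winning move leaves total XOR = 0, i.e. changes one component's Grundy value g to g ⊕ X where X is the current total.
Pile A: need g' = 2⊕2 = 0. Options: 18−2→G=1, 18−3→G=0, 18−5→G=3, 18−9→G=1. Hits: 1.
Pile B: need g' = 0⊕2 = 2. Options: 22−2→G=3, 22−3→G=2, 22−5→G=1, 22−9→G=3. Hits: 1.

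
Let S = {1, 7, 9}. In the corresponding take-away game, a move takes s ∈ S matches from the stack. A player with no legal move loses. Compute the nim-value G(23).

n :  0  1  2  3  4  5  6  7  8  9 10 11 12 13 14 15 16 17 18 19 20 21 22 23
G :  0  1  0  1  0  1  0  1  0  1  0  1  0  1  0  1  0  1  0  1  0  1  0  1

1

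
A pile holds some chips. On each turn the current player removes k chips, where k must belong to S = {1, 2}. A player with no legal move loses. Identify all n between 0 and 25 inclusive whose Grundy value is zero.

0, 3, 6, 9, 12, 15, 18, 21, 24

G(0) = 0
G(1) = mex{0} = 1
G(2) = mex{1,0} = 2
G(3) = mex{2,1} = 0
G(4) = mex{0,2} = 1
G(5) = mex{1,0} = 2
G(6) = mex{2,1} = 0
G(7) = mex{0,2} = 1
G(8) = mex{1,0} = 2
G(9) = mex{2,1} = 0
G(10) = mex{0,2} = 1
G(11) = mex{1,0} = 2
G(12) = mex{2,1} = 0
G(13) = mex{0,2} = 1
G(14) = mex{1,0} = 2
G(15) = mex{2,1} = 0
G(16) = mex{0,2} = 1
G(17) = mex{1,0} = 2
G(18) = mex{2,1} = 0
G(19) = mex{0,2} = 1
G(20) = mex{1,0} = 2
G(21) = mex{2,1} = 0
G(22) = mex{0,2} = 1
G(23) = mex{1,0} = 2
G(24) = mex{2,1} = 0
G(25) = mex{0,2} = 1
P-positions are exactly the n with G(n) = 0.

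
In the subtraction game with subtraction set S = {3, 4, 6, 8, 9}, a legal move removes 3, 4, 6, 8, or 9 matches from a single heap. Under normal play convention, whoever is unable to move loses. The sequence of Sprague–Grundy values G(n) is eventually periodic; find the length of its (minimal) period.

12

G(0) = 0
G(1) = mex{} = 0
G(2) = mex{} = 0
G(3) = mex{0} = 1
G(4) = mex{0,0} = 1
G(5) = mex{0,0} = 1
G(6) = mex{1,0,0} = 2
G(7) = mex{1,1,0} = 2
G(8) = mex{1,1,0,0} = 2
G(9) = mex{2,1,1,0,0} = 3
G(10) = mex{2,2,1,0,0} = 3
G(11) = mex{2,2,1,1,0} = 3
G(12) = mex{3,2,2,1,1} = 0
G(13) = mex{3,3,2,1,1} = 0
G(14) = mex{3,3,2,2,1} = 0
G(15) = mex{0,3,3,2,2} = 1
G(16) = mex{0,0,3,2,2} = 1
G(17) = mex{0,0,3,3,2} = 1
G(18) = mex{1,0,0,3,3} = 2
G(19) = mex{1,1,0,3,3} = 2
G(20) = mex{1,1,0,0,3} = 2
G(21) = mex{2,1,1,0,0} = 3
G(22) = mex{2,2,1,0,0} = 3
G(23) = mex{2,2,1,1,0} = 3
G(24) = mex{3,2,2,1,1} = 0
G(25) = mex{3,3,2,1,1} = 0
G(n+12) = G(n) holds for n = 0,…,8 (a full window of length max(S) = 9), so the sequence is purely periodic with period 12.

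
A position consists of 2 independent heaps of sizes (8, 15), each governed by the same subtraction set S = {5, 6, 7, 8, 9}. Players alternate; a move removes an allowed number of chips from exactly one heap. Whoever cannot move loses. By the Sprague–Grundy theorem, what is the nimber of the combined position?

All heaps use S = {5, 6, 7, 8, 9}:
G(0) = 0
G(1) = mex{} = 0
G(2) = mex{} = 0
G(3) = mex{} = 0
G(4) = mex{} = 0
G(5) = mex{0} = 1
G(6) = mex{0,0} = 1
G(7) = mex{0,0,0} = 1
G(8) = mex{0,0,0,0} = 1
G(9) = mex{0,0,0,0,0} = 1
G(10) = mex{1,0,0,0,0} = 2
G(11) = mex{1,1,0,0,0} = 2
G(12) = mex{1,1,1,0,0} = 2
G(13) = mex{1,1,1,1,0} = 2
G(14) = mex{1,1,1,1,1} = 0
G(15) = mex{2,1,1,1,1} = 0
Heap A: G(8) = 1.
Heap B: G(15) = 0.
Combined Grundy value = 1 ⊕ 0 = 1.

1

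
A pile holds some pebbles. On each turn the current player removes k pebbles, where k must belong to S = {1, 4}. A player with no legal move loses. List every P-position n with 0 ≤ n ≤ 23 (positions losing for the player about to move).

0, 2, 5, 7, 10, 12, 15, 17, 20, 22

G(0) = 0
G(1) = mex{0} = 1
G(2) = mex{1} = 0
G(3) = mex{0} = 1
G(4) = mex{1,0} = 2
G(5) = mex{2,1} = 0
G(6) = mex{0,0} = 1
G(7) = mex{1,1} = 0
G(8) = mex{0,2} = 1
G(9) = mex{1,0} = 2
G(10) = mex{2,1} = 0
G(11) = mex{0,0} = 1
G(12) = mex{1,1} = 0
G(13) = mex{0,2} = 1
G(14) = mex{1,0} = 2
G(15) = mex{2,1} = 0
G(16) = mex{0,0} = 1
G(17) = mex{1,1} = 0
G(18) = mex{0,2} = 1
G(19) = mex{1,0} = 2
G(20) = mex{2,1} = 0
G(21) = mex{0,0} = 1
G(22) = mex{1,1} = 0
G(23) = mex{0,2} = 1
P-positions are exactly the n with G(n) = 0.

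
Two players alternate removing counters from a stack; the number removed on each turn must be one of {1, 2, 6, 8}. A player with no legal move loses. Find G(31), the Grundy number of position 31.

G(0) = 0
G(1) = mex{0} = 1
G(2) = mex{1,0} = 2
G(3) = mex{2,1} = 0
G(4) = mex{0,2} = 1
G(5) = mex{1,0} = 2
G(6) = mex{2,1,0} = 3
G(7) = mex{3,2,1} = 0
G(8) = mex{0,3,2,0} = 1
G(9) = mex{1,0,0,1} = 2
G(10) = mex{2,1,1,2} = 0
G(11) = mex{0,2,2,0} = 1
G(12) = mex{1,0,3,1} = 2
G(13) = mex{2,1,0,2} = 3
G(14) = mex{3,2,1,3} = 0
G(15) = mex{0,3,2,0} = 1
G(16) = mex{1,0,0,1} = 2
G(17) = mex{2,1,1,2} = 0
G(18) = mex{0,2,2,0} = 1
G(19) = mex{1,0,3,1} = 2
G(20) = mex{2,1,0,2} = 3
G(21) = mex{3,2,1,3} = 0
G(22) = mex{0,3,2,0} = 1
G(23) = mex{1,0,0,1} = 2
G(24) = mex{2,1,1,2} = 0
G(25) = mex{0,2,2,0} = 1
G(26) = mex{1,0,3,1} = 2
G(27) = mex{2,1,0,2} = 3
G(28) = mex{3,2,1,3} = 0
G(29) = mex{0,3,2,0} = 1
G(30) = mex{1,0,0,1} = 2
G(31) = mex{2,1,1,2} = 0

0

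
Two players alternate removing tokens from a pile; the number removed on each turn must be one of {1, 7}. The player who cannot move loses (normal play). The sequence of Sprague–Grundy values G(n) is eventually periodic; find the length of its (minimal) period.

2

n :  0  1  2  3  4  5  6  7  8  9 10 11 12 13 14
G :  0  1  0  1  0  1  0  1  0  1  0  1  0  1  0
G(n+2) = G(n) holds for n = 0,…,6 (a full window of length max(S) = 7), so the sequence is purely periodic with period 2.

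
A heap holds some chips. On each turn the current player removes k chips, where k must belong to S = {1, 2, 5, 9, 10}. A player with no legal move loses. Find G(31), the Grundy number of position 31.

G(0) = 0
G(1) = mex{0} = 1
G(2) = mex{1,0} = 2
G(3) = mex{2,1} = 0
G(4) = mex{0,2} = 1
G(5) = mex{1,0,0} = 2
G(6) = mex{2,1,1} = 0
G(7) = mex{0,2,2} = 1
G(8) = mex{1,0,0} = 2
G(9) = mex{2,1,1,0} = 3
G(10) = mex{3,2,2,1,0} = 4
G(11) = mex{4,3,0,2,1} = 5
G(12) = mex{5,4,1,0,2} = 3
G(13) = mex{3,5,2,1,0} = 4
G(14) = mex{4,3,3,2,1} = 0
G(15) = mex{0,4,4,0,2} = 1
G(16) = mex{1,0,5,1,0} = 2
G(17) = mex{2,1,3,2,1} = 0
G(18) = mex{0,2,4,3,2} = 1
G(19) = mex{1,0,0,4,3} = 2
G(20) = mex{2,1,1,5,4} = 0
G(21) = mex{0,2,2,3,5} = 1
G(22) = mex{1,0,0,4,3} = 2
G(23) = mex{2,1,1,0,4} = 3
G(24) = mex{3,2,2,1,0} = 4
G(25) = mex{4,3,0,2,1} = 5
G(26) = mex{5,4,1,0,2} = 3
G(27) = mex{3,5,2,1,0} = 4
G(28) = mex{4,3,3,2,1} = 0
G(29) = mex{0,4,4,0,2} = 1
G(30) = mex{1,0,5,1,0} = 2
G(31) = mex{2,1,3,2,1} = 0

0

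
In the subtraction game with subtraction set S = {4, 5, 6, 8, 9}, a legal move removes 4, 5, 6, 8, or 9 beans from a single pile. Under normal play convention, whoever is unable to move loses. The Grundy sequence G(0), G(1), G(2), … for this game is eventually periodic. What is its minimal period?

n :  0  1  2  3  4  5  6  7  8  9 10 11 12 13 14 15 16 17 18 19 20 21 22 23 24 25 26 27
G :  0  0  0  0  1  1  1  1  2  2  2  2  3  0  0  0  0  1  1  1  1  2  2  2  2  3  0  0
G(n+13) = G(n) holds for n = 0,…,8 (a full window of length max(S) = 9), so the sequence is purely periodic with period 13.

13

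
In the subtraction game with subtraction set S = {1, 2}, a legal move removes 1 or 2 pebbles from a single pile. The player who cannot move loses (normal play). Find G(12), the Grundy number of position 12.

0

G(0) = 0
G(1) = mex{0} = 1
G(2) = mex{1,0} = 2
G(3) = mex{2,1} = 0
G(4) = mex{0,2} = 1
G(5) = mex{1,0} = 2
G(6) = mex{2,1} = 0
G(7) = mex{0,2} = 1
G(8) = mex{1,0} = 2
G(9) = mex{2,1} = 0
G(10) = mex{0,2} = 1
G(11) = mex{1,0} = 2
G(12) = mex{2,1} = 0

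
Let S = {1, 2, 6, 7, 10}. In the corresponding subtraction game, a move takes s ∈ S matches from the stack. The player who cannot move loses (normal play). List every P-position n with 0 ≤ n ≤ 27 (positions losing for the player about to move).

0, 3, 8, 11, 16, 19, 24, 27

G(0) = 0
G(1) = mex{0} = 1
G(2) = mex{1,0} = 2
G(3) = mex{2,1} = 0
G(4) = mex{0,2} = 1
G(5) = mex{1,0} = 2
G(6) = mex{2,1,0} = 3
G(7) = mex{3,2,1,0} = 4
G(8) = mex{4,3,2,1} = 0
G(9) = mex{0,4,0,2} = 1
G(10) = mex{1,0,1,0,0} = 2
G(11) = mex{2,1,2,1,1} = 0
G(12) = mex{0,2,3,2,2} = 1
G(13) = mex{1,0,4,3,0} = 2
G(14) = mex{2,1,0,4,1} = 3
G(15) = mex{3,2,1,0,2} = 4
G(16) = mex{4,3,2,1,3} = 0
G(17) = mex{0,4,0,2,4} = 1
G(18) = mex{1,0,1,0,0} = 2
G(19) = mex{2,1,2,1,1} = 0
G(20) = mex{0,2,3,2,2} = 1
G(21) = mex{1,0,4,3,0} = 2
G(22) = mex{2,1,0,4,1} = 3
G(23) = mex{3,2,1,0,2} = 4
G(24) = mex{4,3,2,1,3} = 0
G(25) = mex{0,4,0,2,4} = 1
G(26) = mex{1,0,1,0,0} = 2
G(27) = mex{2,1,2,1,1} = 0
P-positions are exactly the n with G(n) = 0.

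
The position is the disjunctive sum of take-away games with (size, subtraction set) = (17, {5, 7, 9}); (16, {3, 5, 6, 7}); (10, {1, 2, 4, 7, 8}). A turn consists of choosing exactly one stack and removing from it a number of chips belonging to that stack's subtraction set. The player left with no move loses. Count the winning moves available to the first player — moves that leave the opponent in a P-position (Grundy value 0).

Stack A, S = {5, 7, 9}:
n :  0  1  2  3  4  5  6  7  8  9 10 11 12 13 14 15 16 17
G :  0  0  0  0  0  1  1  1  1  1  2  2  2  2  0  0  0  0
G_A(17) = 0.
Stack B, S = {3, 5, 6, 7}:
G(0) = 0
G(1) = mex{} = 0
G(2) = mex{} = 0
G(3) = mex{0} = 1
G(4) = mex{0} = 1
G(5) = mex{0,0} = 1
G(6) = mex{1,0,0} = 2
G(7) = mex{1,0,0,0} = 2
G(8) = mex{1,1,0,0} = 2
G(9) = mex{2,1,1,0} = 3
G(10) = mex{2,1,1,1} = 0
G(11) = mex{2,2,1,1} = 0
G(12) = mex{3,2,2,1} = 0
G(13) = mex{0,2,2,2} = 1
G(14) = mex{0,3,2,2} = 1
G(15) = mex{0,0,3,2} = 1
G(16) = mex{1,0,0,3} = 2
G_B(16) = 2.
Stack C, S = {1, 2, 4, 7, 8}:
G(0) = 0
G(1) = mex{0} = 1
G(2) = mex{1,0} = 2
G(3) = mex{2,1} = 0
G(4) = mex{0,2,0} = 1
G(5) = mex{1,0,1} = 2
G(6) = mex{2,1,2} = 0
G(7) = mex{0,2,0,0} = 1
G(8) = mex{1,0,1,1,0} = 2
G(9) = mex{2,1,2,2,1} = 0
G(10) = mex{0,2,0,0,2} = 1
G_C(10) = 1.
Combined Grundy value = 0 ⊕ 2 ⊕ 1 = 3.
A winning move leaves total XOR = 0, i.e. changes one component's Grundy value g to g ⊕ X where X is the current total.
Stack A: need g' = 0⊕3 = 3. Options: 17−5→G=2, 17−7→G=2, 17−9→G=1. Hits: 0.
Stack B: need g' = 2⊕3 = 1. Options: 16−3→G=1, 16−5→G=0, 16−6→G=0, 16−7→G=3. Hits: 1.
Stack C: need g' = 1⊕3 = 2. Options: 10−1→G=0, 10−2→G=2, 10−4→G=0, 10−7→G=0, 10−8→G=2. Hits: 2.

3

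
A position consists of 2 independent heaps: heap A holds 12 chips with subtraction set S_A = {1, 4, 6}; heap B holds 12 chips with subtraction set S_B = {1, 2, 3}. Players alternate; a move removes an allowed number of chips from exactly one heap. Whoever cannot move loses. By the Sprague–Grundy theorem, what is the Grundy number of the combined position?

0

Heap A, S = {1, 4, 6}:
G(0) = 0
G(1) = mex{0} = 1
G(2) = mex{1} = 0
G(3) = mex{0} = 1
G(4) = mex{1,0} = 2
G(5) = mex{2,1} = 0
G(6) = mex{0,0,0} = 1
G(7) = mex{1,1,1} = 0
G(8) = mex{0,2,0} = 1
G(9) = mex{1,0,1} = 2
G(10) = mex{2,1,2} = 0
G(11) = mex{0,0,0} = 1
G(12) = mex{1,1,1} = 0
G_A(12) = 0.
Heap B, S = {1, 2, 3}:
G(0) = 0
G(1) = mex{0} = 1
G(2) = mex{1,0} = 2
G(3) = mex{2,1,0} = 3
G(4) = mex{3,2,1} = 0
G(5) = mex{0,3,2} = 1
G(6) = mex{1,0,3} = 2
G(7) = mex{2,1,0} = 3
G(8) = mex{3,2,1} = 0
G(9) = mex{0,3,2} = 1
G(10) = mex{1,0,3} = 2
G(11) = mex{2,1,0} = 3
G(12) = mex{3,2,1} = 0
G_B(12) = 0.
Combined Grundy value = 0 ⊕ 0 = 0.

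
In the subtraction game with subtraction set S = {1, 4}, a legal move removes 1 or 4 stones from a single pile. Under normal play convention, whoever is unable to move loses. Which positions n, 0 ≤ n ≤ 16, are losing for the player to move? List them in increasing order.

0, 2, 5, 7, 10, 12, 15

G(0) = 0
G(1) = mex{0} = 1
G(2) = mex{1} = 0
G(3) = mex{0} = 1
G(4) = mex{1,0} = 2
G(5) = mex{2,1} = 0
G(6) = mex{0,0} = 1
G(7) = mex{1,1} = 0
G(8) = mex{0,2} = 1
G(9) = mex{1,0} = 2
G(10) = mex{2,1} = 0
G(11) = mex{0,0} = 1
G(12) = mex{1,1} = 0
G(13) = mex{0,2} = 1
G(14) = mex{1,0} = 2
G(15) = mex{2,1} = 0
G(16) = mex{0,0} = 1
P-positions are exactly the n with G(n) = 0.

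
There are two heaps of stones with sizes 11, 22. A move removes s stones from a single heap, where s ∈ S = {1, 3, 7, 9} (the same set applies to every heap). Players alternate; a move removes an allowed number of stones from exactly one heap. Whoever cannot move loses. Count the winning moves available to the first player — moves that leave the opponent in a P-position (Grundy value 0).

All heaps use S = {1, 3, 7, 9}:
n :  0  1  2  3  4  5  6  7  8  9 10 11 12 13 14 15 16 17 18 19 20 21 22
G :  0  1  0  1  0  1  0  1  0  1  0  1  0  1  0  1  0  1  0  1  0  1  0
Heap A: G(11) = 1.
Heap B: G(22) = 0.
Combined Grundy value = 1 ⊕ 0 = 1.
A winning move leaves total XOR = 0, i.e. changes one component's Grundy value g to g ⊕ X where X is the current total.
Heap A: need g' = 1⊕1 = 0. Options: 11−1→G=0, 11−3→G=0, 11−7→G=0, 11−9→G=0. Hits: 4.
Heap B: need g' = 0⊕1 = 1. Options: 22−1→G=1, 22−3→G=1, 22−7→G=1, 22−9→G=1. Hits: 4.

8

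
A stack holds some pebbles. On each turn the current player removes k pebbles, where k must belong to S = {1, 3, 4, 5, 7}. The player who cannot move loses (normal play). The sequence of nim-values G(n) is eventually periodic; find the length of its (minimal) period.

G(0) = 0
G(1) = mex{0} = 1
G(2) = mex{1} = 0
G(3) = mex{0,0} = 1
G(4) = mex{1,1,0} = 2
G(5) = mex{2,0,1,0} = 3
G(6) = mex{3,1,0,1} = 2
G(7) = mex{2,2,1,0,0} = 3
G(8) = mex{3,3,2,1,1} = 0
G(9) = mex{0,2,3,2,0} = 1
G(10) = mex{1,3,2,3,1} = 0
G(11) = mex{0,0,3,2,2} = 1
G(12) = mex{1,1,0,3,3} = 2
G(13) = mex{2,0,1,0,2} = 3
G(14) = mex{3,1,0,1,3} = 2
G(15) = mex{2,2,1,0,0} = 3
G(16) = mex{3,3,2,1,1} = 0
G(17) = mex{0,2,3,2,0} = 1
G(n+8) = G(n) holds for n = 0,…,6 (a full window of length max(S) = 7), so the sequence is purely periodic with period 8.

8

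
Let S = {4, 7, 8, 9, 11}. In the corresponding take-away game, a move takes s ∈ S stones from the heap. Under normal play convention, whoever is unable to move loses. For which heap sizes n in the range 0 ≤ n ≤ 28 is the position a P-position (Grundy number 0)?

n :  0  1  2  3  4  5  6  7  8  9 10 11 12 13 14 15 16 17 18 19 20 21 22 23 24 25 26 27 28
G :  0  0  0  0  1  1  1  1  2  2  2  2  3  3  3  0  0  0  0  1  1  1  1  2  2  2  2  3  3
P-positions are exactly the n with G(n) = 0.

0, 1, 2, 3, 15, 16, 17, 18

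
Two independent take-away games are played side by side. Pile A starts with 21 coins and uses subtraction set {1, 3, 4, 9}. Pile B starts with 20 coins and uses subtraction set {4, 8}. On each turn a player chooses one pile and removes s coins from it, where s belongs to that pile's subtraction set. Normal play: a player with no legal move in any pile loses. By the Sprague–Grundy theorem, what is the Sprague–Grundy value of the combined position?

Pile A, S = {1, 3, 4, 9}:
n :  0  1  2  3  4  5  6  7  8  9 10 11 12 13 14 15 16 17 18 19 20 21
G :  0  1  0  1  2  3  2  0  1  4  3  2  0  1  0  1  2  3  2  0  1  4
G_A(21) = 4.
Pile B, S = {4, 8}:
G(0) = 0
G(1) = mex{} = 0
G(2) = mex{} = 0
G(3) = mex{} = 0
G(4) = mex{0} = 1
G(5) = mex{0} = 1
G(6) = mex{0} = 1
G(7) = mex{0} = 1
G(8) = mex{1,0} = 2
G(9) = mex{1,0} = 2
G(10) = mex{1,0} = 2
G(11) = mex{1,0} = 2
G(12) = mex{2,1} = 0
G(13) = mex{2,1} = 0
G(14) = mex{2,1} = 0
G(15) = mex{2,1} = 0
G(16) = mex{0,2} = 1
G(17) = mex{0,2} = 1
G(18) = mex{0,2} = 1
G(19) = mex{0,2} = 1
G(20) = mex{1,0} = 2
G_B(20) = 2.
Combined Grundy value = 4 ⊕ 2 = 6.

6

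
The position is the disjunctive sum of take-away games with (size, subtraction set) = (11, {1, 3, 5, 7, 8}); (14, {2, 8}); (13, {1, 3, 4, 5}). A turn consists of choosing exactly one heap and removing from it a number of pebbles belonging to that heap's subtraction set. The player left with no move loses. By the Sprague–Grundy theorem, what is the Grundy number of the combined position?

0

Heap A, S = {1, 3, 5, 7, 8}:
n :  0  1  2  3  4  5  6  7  8  9 10 11
G :  0  1  0  1  0  1  0  1  2  3  2  3
G_A(11) = 3.
Heap B, S = {2, 8}:
G(0) = 0
G(1) = mex{} = 0
G(2) = mex{0} = 1
G(3) = mex{0} = 1
G(4) = mex{1} = 0
G(5) = mex{1} = 0
G(6) = mex{0} = 1
G(7) = mex{0} = 1
G(8) = mex{1,0} = 2
G(9) = mex{1,0} = 2
G(10) = mex{2,1} = 0
G(11) = mex{2,1} = 0
G(12) = mex{0,0} = 1
G(13) = mex{0,0} = 1
G(14) = mex{1,1} = 0
G_B(14) = 0.
Heap C, S = {1, 3, 4, 5}:
n :  0  1  2  3  4  5  6  7  8  9 10 11 12 13
G :  0  1  0  1  2  3  2  3  0  1  0  1  2  3
G_C(13) = 3.
Combined Grundy value = 3 ⊕ 0 ⊕ 3 = 0.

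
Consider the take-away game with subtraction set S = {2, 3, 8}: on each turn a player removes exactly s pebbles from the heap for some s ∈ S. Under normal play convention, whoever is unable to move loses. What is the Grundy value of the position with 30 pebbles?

0

G(0) = 0
G(1) = mex{} = 0
G(2) = mex{0} = 1
G(3) = mex{0,0} = 1
G(4) = mex{1,0} = 2
G(5) = mex{1,1} = 0
G(6) = mex{2,1} = 0
G(7) = mex{0,2} = 1
G(8) = mex{0,0,0} = 1
G(9) = mex{1,0,0} = 2
G(10) = mex{1,1,1} = 0
G(11) = mex{2,1,1} = 0
G(12) = mex{0,2,2} = 1
G(13) = mex{0,0,0} = 1
G(14) = mex{1,0,0} = 2
G(15) = mex{1,1,1} = 0
G(16) = mex{2,1,1} = 0
G(17) = mex{0,2,2} = 1
G(18) = mex{0,0,0} = 1
G(19) = mex{1,0,0} = 2
G(20) = mex{1,1,1} = 0
G(21) = mex{2,1,1} = 0
G(22) = mex{0,2,2} = 1
G(23) = mex{0,0,0} = 1
G(24) = mex{1,0,0} = 2
G(25) = mex{1,1,1} = 0
G(26) = mex{2,1,1} = 0
G(27) = mex{0,2,2} = 1
G(28) = mex{0,0,0} = 1
G(29) = mex{1,0,0} = 2
G(30) = mex{1,1,1} = 0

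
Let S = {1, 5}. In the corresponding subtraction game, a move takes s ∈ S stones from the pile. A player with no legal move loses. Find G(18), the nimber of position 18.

G(0) = 0
G(1) = mex{0} = 1
G(2) = mex{1} = 0
G(3) = mex{0} = 1
G(4) = mex{1} = 0
G(5) = mex{0,0} = 1
G(6) = mex{1,1} = 0
G(7) = mex{0,0} = 1
G(8) = mex{1,1} = 0
G(9) = mex{0,0} = 1
G(10) = mex{1,1} = 0
G(11) = mex{0,0} = 1
G(12) = mex{1,1} = 0
G(13) = mex{0,0} = 1
G(14) = mex{1,1} = 0
G(15) = mex{0,0} = 1
G(16) = mex{1,1} = 0
G(17) = mex{0,0} = 1
G(18) = mex{1,1} = 0

0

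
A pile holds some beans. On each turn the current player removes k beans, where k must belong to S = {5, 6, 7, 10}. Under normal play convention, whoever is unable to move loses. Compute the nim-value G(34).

0

G(0) = 0
G(1) = mex{} = 0
G(2) = mex{} = 0
G(3) = mex{} = 0
G(4) = mex{} = 0
G(5) = mex{0} = 1
G(6) = mex{0,0} = 1
G(7) = mex{0,0,0} = 1
G(8) = mex{0,0,0} = 1
G(9) = mex{0,0,0} = 1
G(10) = mex{1,0,0,0} = 2
G(11) = mex{1,1,0,0} = 2
G(12) = mex{1,1,1,0} = 2
G(13) = mex{1,1,1,0} = 2
G(14) = mex{1,1,1,0} = 2
G(15) = mex{2,1,1,1} = 0
G(16) = mex{2,2,1,1} = 0
G(17) = mex{2,2,2,1} = 0
G(18) = mex{2,2,2,1} = 0
G(19) = mex{2,2,2,1} = 0
G(20) = mex{0,2,2,2} = 1
G(21) = mex{0,0,2,2} = 1
G(22) = mex{0,0,0,2} = 1
G(23) = mex{0,0,0,2} = 1
G(24) = mex{0,0,0,2} = 1
G(25) = mex{1,0,0,0} = 2
G(26) = mex{1,1,0,0} = 2
G(27) = mex{1,1,1,0} = 2
G(28) = mex{1,1,1,0} = 2
G(29) = mex{1,1,1,0} = 2
G(30) = mex{2,1,1,1} = 0
G(31) = mex{2,2,1,1} = 0
G(32) = mex{2,2,2,1} = 0
G(33) = mex{2,2,2,1} = 0
G(34) = mex{2,2,2,1} = 0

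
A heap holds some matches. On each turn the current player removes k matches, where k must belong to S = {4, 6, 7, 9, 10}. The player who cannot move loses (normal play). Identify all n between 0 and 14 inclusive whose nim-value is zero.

0, 1, 2, 3, 14

G(0) = 0
G(1) = mex{} = 0
G(2) = mex{} = 0
G(3) = mex{} = 0
G(4) = mex{0} = 1
G(5) = mex{0} = 1
G(6) = mex{0,0} = 1
G(7) = mex{0,0,0} = 1
G(8) = mex{1,0,0} = 2
G(9) = mex{1,0,0,0} = 2
G(10) = mex{1,1,0,0,0} = 2
G(11) = mex{1,1,1,0,0} = 2
G(12) = mex{2,1,1,0,0} = 3
G(13) = mex{2,1,1,1,0} = 3
G(14) = mex{2,2,1,1,1} = 0
P-positions are exactly the n with G(n) = 0.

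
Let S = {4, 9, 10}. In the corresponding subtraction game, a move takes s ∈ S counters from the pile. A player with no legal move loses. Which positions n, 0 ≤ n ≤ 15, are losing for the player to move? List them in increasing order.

0, 1, 2, 3, 8, 14, 15

G(0) = 0
G(1) = mex{} = 0
G(2) = mex{} = 0
G(3) = mex{} = 0
G(4) = mex{0} = 1
G(5) = mex{0} = 1
G(6) = mex{0} = 1
G(7) = mex{0} = 1
G(8) = mex{1} = 0
G(9) = mex{1,0} = 2
G(10) = mex{1,0,0} = 2
G(11) = mex{1,0,0} = 2
G(12) = mex{0,0,0} = 1
G(13) = mex{2,1,0} = 3
G(14) = mex{2,1,1} = 0
G(15) = mex{2,1,1} = 0
P-positions are exactly the n with G(n) = 0.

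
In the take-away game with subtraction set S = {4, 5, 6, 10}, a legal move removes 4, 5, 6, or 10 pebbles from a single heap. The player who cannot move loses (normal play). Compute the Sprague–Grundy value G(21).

1

G(0) = 0
G(1) = mex{} = 0
G(2) = mex{} = 0
G(3) = mex{} = 0
G(4) = mex{0} = 1
G(5) = mex{0,0} = 1
G(6) = mex{0,0,0} = 1
G(7) = mex{0,0,0} = 1
G(8) = mex{1,0,0} = 2
G(9) = mex{1,1,0} = 2
G(10) = mex{1,1,1,0} = 2
G(11) = mex{1,1,1,0} = 2
G(12) = mex{2,1,1,0} = 3
G(13) = mex{2,2,1,0} = 3
G(14) = mex{2,2,2,1} = 0
G(15) = mex{2,2,2,1} = 0
G(16) = mex{3,2,2,1} = 0
G(17) = mex{3,3,2,1} = 0
G(18) = mex{0,3,3,2} = 1
G(19) = mex{0,0,3,2} = 1
G(20) = mex{0,0,0,2} = 1
G(21) = mex{0,0,0,2} = 1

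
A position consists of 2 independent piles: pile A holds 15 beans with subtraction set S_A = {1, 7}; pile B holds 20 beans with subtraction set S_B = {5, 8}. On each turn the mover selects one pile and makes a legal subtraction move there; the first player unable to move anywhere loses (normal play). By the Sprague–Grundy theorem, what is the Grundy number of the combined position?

Pile A, S = {1, 7}:
G(0) = 0
G(1) = mex{0} = 1
G(2) = mex{1} = 0
G(3) = mex{0} = 1
G(4) = mex{1} = 0
G(5) = mex{0} = 1
G(6) = mex{1} = 0
G(7) = mex{0,0} = 1
G(8) = mex{1,1} = 0
G(9) = mex{0,0} = 1
G(10) = mex{1,1} = 0
G(11) = mex{0,0} = 1
G(12) = mex{1,1} = 0
G(13) = mex{0,0} = 1
G(14) = mex{1,1} = 0
G(15) = mex{0,0} = 1
G_A(15) = 1.
Pile B, S = {5, 8}:
n :  0  1  2  3  4  5  6  7  8  9 10 11 12 13 14 15 16 17 18 19 20
G :  0  0  0  0  0  1  1  1  1  1  2  2  2  0  0  0  0  0  1  1  1
G_B(20) = 1.
Combined Grundy value = 1 ⊕ 1 = 0.

0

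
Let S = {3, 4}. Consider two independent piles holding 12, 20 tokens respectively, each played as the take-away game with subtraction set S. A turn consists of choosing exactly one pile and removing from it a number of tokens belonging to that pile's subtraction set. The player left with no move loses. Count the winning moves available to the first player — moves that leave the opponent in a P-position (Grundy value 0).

All piles use S = {3, 4}:
n :  0  1  2  3  4  5  6  7  8  9 10 11 12 13 14 15 16 17 18 19 20
G :  0  0  0  1  1  1  2  0  0  0  1  1  1  2  0  0  0  1  1  1  2
Pile A: G(12) = 1.
Pile B: G(20) = 2.
Combined Grundy value = 1 ⊕ 2 = 3.
A winning move leaves total XOR = 0, i.e. changes one component's Grundy value g to g ⊕ X where X is the current total.
Pile A: need g' = 1⊕3 = 2. Options: 12−3→G=0, 12−4→G=0. Hits: 0.
Pile B: need g' = 2⊕3 = 1. Options: 20−3→G=1, 20−4→G=0. Hits: 1.

1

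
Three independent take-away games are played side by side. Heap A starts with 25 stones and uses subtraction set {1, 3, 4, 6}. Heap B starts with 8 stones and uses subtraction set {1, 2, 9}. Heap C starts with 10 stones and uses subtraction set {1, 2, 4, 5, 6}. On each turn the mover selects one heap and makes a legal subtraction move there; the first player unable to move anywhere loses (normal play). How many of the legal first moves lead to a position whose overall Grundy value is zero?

Heap A, S = {1, 3, 4, 6}:
n :  0  1  2  3  4  5  6  7  8  9 10 11 12 13 14 15 16 17 18 19 20 21 22 23 24 25
G :  0  1  0  1  2  3  2  0  1  0  1  2  3  2  0  1  0  1  2  3  2  0  1  0  1  2
G_A(25) = 2.
Heap B, S = {1, 2, 9}:
n : 0 1 2 3 4 5 6 7 8
G : 0 1 2 0 1 2 0 1 2
G_B(8) = 2.
Heap C, S = {1, 2, 4, 5, 6}:
n :  0  1  2  3  4  5  6  7  8  9 10
G :  0  1  2  0  1  2  3  4  5  3  0
G_C(10) = 0.
Combined Grundy value = 2 ⊕ 2 ⊕ 0 = 0.
A winning move leaves total XOR = 0, i.e. changes one component's Grundy value g to g ⊕ X where X is the current total.
Heap A: target g' = 2⊕0 = 2, but every legal move changes the Grundy value (mex property), so 0 moves.
Heap B: target g' = 2⊕0 = 2, but every legal move changes the Grundy value (mex property), so 0 moves.
Heap C: target g' = 0⊕0 = 0, but every legal move changes the Grundy value (mex property), so 0 moves.

0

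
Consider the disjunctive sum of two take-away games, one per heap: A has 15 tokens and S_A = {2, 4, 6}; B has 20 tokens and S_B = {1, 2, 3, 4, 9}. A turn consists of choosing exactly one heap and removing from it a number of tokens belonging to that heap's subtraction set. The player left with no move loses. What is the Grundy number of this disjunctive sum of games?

Heap A, S = {2, 4, 6}:
G(0) = 0
G(1) = mex{} = 0
G(2) = mex{0} = 1
G(3) = mex{0} = 1
G(4) = mex{1,0} = 2
G(5) = mex{1,0} = 2
G(6) = mex{2,1,0} = 3
G(7) = mex{2,1,0} = 3
G(8) = mex{3,2,1} = 0
G(9) = mex{3,2,1} = 0
G(10) = mex{0,3,2} = 1
G(11) = mex{0,3,2} = 1
G(12) = mex{1,0,3} = 2
G(13) = mex{1,0,3} = 2
G(14) = mex{2,1,0} = 3
G(15) = mex{2,1,0} = 3
G_A(15) = 3.
Heap B, S = {1, 2, 3, 4, 9}:
n :  0  1  2  3  4  5  6  7  8  9 10 11 12 13 14 15 16 17 18 19 20
G :  0  1  2  3  4  0  1  2  3  4  0  1  2  3  4  0  1  2  3  4  0
G_B(20) = 0.
Combined Grundy value = 3 ⊕ 0 = 3.

3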